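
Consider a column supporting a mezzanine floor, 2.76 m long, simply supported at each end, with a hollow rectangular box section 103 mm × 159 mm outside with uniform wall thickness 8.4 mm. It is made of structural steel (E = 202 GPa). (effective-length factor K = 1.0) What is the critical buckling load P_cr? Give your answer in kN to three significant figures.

Inner dimensions: h_i = 159 − 2×8.4 = 142.2 mm, b_i = 103 − 2×8.4 = 86.20 mm
Weak-axis I_min = (h_o·b_o³ − h_i·b_i³)/12 with b_o = 103, b_i = 86.20 mm (shorter outer/inner sides).
I_min = (159×103³ − 142.2×86.20³)/12 = 6.889×10^6 mm⁴
I = 6.889×10^6 mm⁴ = 6.889×10^-6 m⁴
Effective length L_e = K·L = 1 × 2.76 = 2.760 m
P_cr = π²EI / L_e² = π² × 202×10⁹ × 6.889×10^-6 / 2.760² = 1.803×10^6 N

P_cr ≈ 1800 kN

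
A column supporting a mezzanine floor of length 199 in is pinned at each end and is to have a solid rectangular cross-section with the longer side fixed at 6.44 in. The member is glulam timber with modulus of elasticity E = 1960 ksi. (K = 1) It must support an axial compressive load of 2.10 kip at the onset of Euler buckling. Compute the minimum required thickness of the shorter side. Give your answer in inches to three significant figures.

b ≈ 2.00 in

L_e = K·L = 1 × 199 = 199.0 in
Required I = P_cr·L_e²/(π²E) = 2.100×10^3 × 199.0² / (π² × 1.96×10^6) = 4.299 in⁴
Rectangle, weak axis: I_min = h·b³/12 with h = 6.44 in fixed  ⇒  b = (12I/h)^(1/3) = 2.00 in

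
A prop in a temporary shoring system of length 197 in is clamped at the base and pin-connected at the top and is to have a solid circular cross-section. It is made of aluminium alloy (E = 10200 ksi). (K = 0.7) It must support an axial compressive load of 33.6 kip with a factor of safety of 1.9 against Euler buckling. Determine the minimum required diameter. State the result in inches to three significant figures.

d ≈ 3.96 in

Required P_cr = n·P = 1.9 × 33.6 = 63.84 kip
L_e = K·L = 0.7 × 197 = 137.9 in
Required I = P_cr·L_e²/(π²E) = 6.384×10^4 × 137.9² / (π² × 1.02×10^7) = 12.06 in⁴
Solid circle: I = πd⁴/64  ⇒  d = (64I/π)^(1/4) = (64×12.06/π)^(1/4) = 3.96 in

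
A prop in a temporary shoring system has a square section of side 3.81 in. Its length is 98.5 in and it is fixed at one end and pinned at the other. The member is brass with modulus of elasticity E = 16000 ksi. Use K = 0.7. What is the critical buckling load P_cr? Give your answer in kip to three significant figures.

I = a⁴/12 = 3.81⁴/12 = 17.56 in⁴
Effective length L_e = K·L = 0.7 × 98.5 = 68.95 in
P_cr = π²EI / L_e² = π² × 16000×10³ × 17.56 / 68.95² = 5.833×10^5 lb

P_cr ≈ 583 kip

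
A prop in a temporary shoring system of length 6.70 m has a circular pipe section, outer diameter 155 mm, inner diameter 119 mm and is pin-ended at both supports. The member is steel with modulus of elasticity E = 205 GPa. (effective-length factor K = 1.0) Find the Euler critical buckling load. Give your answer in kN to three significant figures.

d_o = 155 mm, d_i = 119 mm
I = π(d_o⁴ − d_i⁴)/64 = π(155⁴ − 119.0⁴)/64 = 1.849×10^7 mm⁴
I = 1.849×10^7 mm⁴ = 1.849×10^-5 m⁴
Effective length L_e = K·L = 1 × 6.70 = 6.700 m
P_cr = π²EI / L_e² = π² × 205×10⁹ × 1.849×10^-5 / 6.700² = 8.334×10^5 N

P_cr ≈ 833 kN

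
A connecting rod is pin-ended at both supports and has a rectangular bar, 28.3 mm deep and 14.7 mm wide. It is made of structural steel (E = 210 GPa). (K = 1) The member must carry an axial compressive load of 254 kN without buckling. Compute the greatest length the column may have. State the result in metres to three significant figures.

Buckling occurs about the weak axis: I_min = h·b³/12 with b = 14.7 mm (the shorter side).
I_min = 28.3×14.7³/12 = 7.491×10^3 mm⁴
I = 7.491×10^-9 m⁴
At the buckling limit P_cr = P = 2.540×10^5 N
From P_cr = π²EI/(K·L)²:  L = (1/K)·√(π²EI/P_cr) = (1/1)·√(π²×2.10×10^11×7.491×10^-9/2.540×10^5)
L = 0.247 m

L_max ≈ 0.247 m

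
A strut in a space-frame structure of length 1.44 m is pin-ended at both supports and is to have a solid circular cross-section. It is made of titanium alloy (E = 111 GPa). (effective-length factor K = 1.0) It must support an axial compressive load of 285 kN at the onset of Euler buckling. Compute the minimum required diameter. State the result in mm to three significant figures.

d ≈ 57.6 mm

L_e = K·L = 1 × 1.44 = 1.440 m
Required I = P_cr·L_e²/(π²E) = 2.850×10^5 × 1.440² / (π² × 1.11×10^11) = 5.394×10^-7 m⁴
I_req = 5.394×10^5 mm⁴
Solid circle: I = πd⁴/64  ⇒  d = (64I/π)^(1/4) = (64×5.394×10^5/π)^(1/4) = 57.6 mm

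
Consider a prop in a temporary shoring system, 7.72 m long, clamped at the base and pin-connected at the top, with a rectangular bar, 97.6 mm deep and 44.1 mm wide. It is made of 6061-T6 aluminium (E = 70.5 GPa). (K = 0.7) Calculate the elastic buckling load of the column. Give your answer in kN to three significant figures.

Buckling occurs about the weak axis: I_min = h·b³/12 with b = 44.1 mm (the shorter side).
I_min = 97.6×44.1³/12 = 6.976×10^5 mm⁴
I = 6.976×10^5 mm⁴ = 6.976×10^-7 m⁴
Effective length L_e = K·L = 0.7 × 7.72 = 5.404 m
P_cr = π²EI / L_e² = π² × 70.5×10⁹ × 6.976×10^-7 / 5.404² = 1.662×10^4 N

P_cr ≈ 16.6 kN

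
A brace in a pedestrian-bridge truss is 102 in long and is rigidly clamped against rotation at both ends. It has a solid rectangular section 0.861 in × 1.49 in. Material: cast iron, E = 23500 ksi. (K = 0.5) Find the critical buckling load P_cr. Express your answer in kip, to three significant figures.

Buckling occurs about the weak axis: I_min = h·b³/12 with b = 0.861 in (the shorter side).
I_min = 1.49×0.861³/12 = 7.925×10^-2 in⁴
Effective length L_e = K·L = 0.5 × 102 = 51.00 in
P_cr = π²EI / L_e² = π² × 23500×10³ × 7.925×10^-2 / 51.00² = 7.067×10^3 lb

P_cr ≈ 7.07 kip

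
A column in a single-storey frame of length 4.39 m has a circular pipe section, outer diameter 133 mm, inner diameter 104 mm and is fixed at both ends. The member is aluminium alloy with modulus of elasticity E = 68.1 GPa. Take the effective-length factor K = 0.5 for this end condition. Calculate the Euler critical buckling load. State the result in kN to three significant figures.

d_o = 133 mm, d_i = 104 mm
I = π(d_o⁴ − d_i⁴)/64 = π(133⁴ − 104.0⁴)/64 = 9.617×10^6 mm⁴
I = 9.617×10^6 mm⁴ = 9.617×10^-6 m⁴
Effective length L_e = K·L = 0.5 × 4.39 = 2.195 m
P_cr = π²EI / L_e² = π² × 68.1×10⁹ × 9.617×10^-6 / 2.195² = 1.342×10^6 N

P_cr ≈ 1340 kN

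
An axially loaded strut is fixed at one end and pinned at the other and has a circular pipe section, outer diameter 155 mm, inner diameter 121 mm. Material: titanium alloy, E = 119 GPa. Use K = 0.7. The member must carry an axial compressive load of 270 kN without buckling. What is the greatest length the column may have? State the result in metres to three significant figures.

d_o = 155 mm, d_i = 121 mm
I = π(d_o⁴ − d_i⁴)/64 = π(155⁴ − 121.0⁴)/64 = 1.781×10^7 mm⁴
I = 1.781×10^-5 m⁴
At the buckling limit P_cr = P = 2.700×10^5 N
From P_cr = π²EI/(K·L)²:  L = (1/K)·√(π²EI/P_cr) = (1/0.7)·√(π²×1.19×10^11×1.781×10^-5/2.700×10^5)
L = 12.6 m

L_max ≈ 12.6 m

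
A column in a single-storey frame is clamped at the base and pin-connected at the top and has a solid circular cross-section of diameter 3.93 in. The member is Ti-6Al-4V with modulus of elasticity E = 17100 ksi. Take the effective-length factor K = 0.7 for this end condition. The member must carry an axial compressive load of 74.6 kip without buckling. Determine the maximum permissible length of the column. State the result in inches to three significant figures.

L_max ≈ 233 in

I = πd⁴/64 = π×3.93⁴/64 = 11.71 in⁴
At the buckling limit P_cr = P = 7.460×10^4 lb
From P_cr = π²EI/(K·L)²:  L = (1/K)·√(π²EI/P_cr) = (1/0.7)·√(π²×1.71×10^7×11.71/7.460×10^4)
L = 233 in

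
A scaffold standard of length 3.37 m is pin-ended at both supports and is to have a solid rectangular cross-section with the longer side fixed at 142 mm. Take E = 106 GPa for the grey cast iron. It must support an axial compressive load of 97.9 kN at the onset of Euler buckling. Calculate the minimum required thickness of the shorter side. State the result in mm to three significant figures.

b ≈ 44.8 mm

L_e = K·L = 1 × 3.37 = 3.370 m
Required I = P_cr·L_e²/(π²E) = 9.790×10^4 × 3.370² / (π² × 1.06×10^11) = 1.063×10^-6 m⁴
I_req = 1.063×10^6 mm⁴
Rectangle, weak axis: I_min = h·b³/12 with h = 142 mm fixed  ⇒  b = (12I/h)^(1/3) = 44.8 mm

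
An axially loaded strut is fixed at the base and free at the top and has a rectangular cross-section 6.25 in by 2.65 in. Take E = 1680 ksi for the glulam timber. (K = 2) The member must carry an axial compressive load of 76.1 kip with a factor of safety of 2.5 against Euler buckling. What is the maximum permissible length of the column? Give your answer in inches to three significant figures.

L_max ≈ 14.5 in

Buckling occurs about the weak axis: I_min = h·b³/12 with b = 2.65 in (the shorter side).
I_min = 6.25×2.65³/12 = 9.693 in⁴
Required critical load P_cr = n·P = 2.5 × 76.1 = 190.2 kip = 1.903×10^5 lb
From P_cr = π²EI/(K·L)²:  L = (1/K)·√(π²EI/P_cr) = (1/2)·√(π²×1.68×10^6×9.693/1.903×10^5)
L = 14.5 in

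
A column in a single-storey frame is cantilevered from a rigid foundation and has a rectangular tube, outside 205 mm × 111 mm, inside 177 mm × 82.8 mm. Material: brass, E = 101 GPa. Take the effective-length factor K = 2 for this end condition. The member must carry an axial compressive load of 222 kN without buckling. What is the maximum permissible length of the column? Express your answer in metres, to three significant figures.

L_max ≈ 4.10 m

Weak-axis I_min = (h_o·b_o³ − h_i·b_i³)/12 with b_o = 111, b_i = 82.80 mm (shorter outer/inner sides).
I_min = (205×111³ − 177.0×82.80³)/12 = 1.499×10^7 mm⁴
I = 1.499×10^-5 m⁴
At the buckling limit P_cr = P = 2.220×10^5 N
From P_cr = π²EI/(K·L)²:  L = (1/K)·√(π²EI/P_cr) = (1/2)·√(π²×1.01×10^11×1.499×10^-5/2.220×10^5)
L = 4.10 m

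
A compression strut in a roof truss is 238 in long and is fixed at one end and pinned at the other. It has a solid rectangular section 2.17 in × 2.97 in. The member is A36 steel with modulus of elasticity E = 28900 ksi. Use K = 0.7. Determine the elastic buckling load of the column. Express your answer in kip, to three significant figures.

Buckling occurs about the weak axis: I_min = h·b³/12 with b = 2.17 in (the shorter side).
I_min = 2.97×2.17³/12 = 2.529 in⁴
Effective length L_e = K·L = 0.7 × 238 = 166.6 in
P_cr = π²EI / L_e² = π² × 28900×10³ × 2.529 / 166.6² = 2.599×10^4 lb

P_cr ≈ 26.0 kip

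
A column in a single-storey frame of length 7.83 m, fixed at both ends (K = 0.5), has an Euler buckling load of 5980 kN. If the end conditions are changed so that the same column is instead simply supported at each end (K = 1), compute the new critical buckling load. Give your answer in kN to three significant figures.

P_cr ≈ 1500 kN

P_cr ∝ 1/K², so P_cr,new = P_cr,old × (K_old/K_new)² = 5980 × (0.5/1)²
= 5980 × 0.2500 = 1500 kN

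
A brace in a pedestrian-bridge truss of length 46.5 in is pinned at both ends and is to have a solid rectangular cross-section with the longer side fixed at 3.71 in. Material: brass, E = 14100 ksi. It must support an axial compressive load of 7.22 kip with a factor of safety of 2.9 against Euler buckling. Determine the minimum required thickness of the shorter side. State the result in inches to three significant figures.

b ≈ 1.02 in

Required P_cr = n·P = 2.9 × 7.22 = 20.94 kip
L_e = K·L = 1 × 46.5 = 46.50 in
Required I = P_cr·L_e²/(π²E) = 2.094×10^4 × 46.50² / (π² × 1.41×10^7) = 0.3253 in⁴
Rectangle, weak axis: I_min = h·b³/12 with h = 3.71 in fixed  ⇒  b = (12I/h)^(1/3) = 1.02 in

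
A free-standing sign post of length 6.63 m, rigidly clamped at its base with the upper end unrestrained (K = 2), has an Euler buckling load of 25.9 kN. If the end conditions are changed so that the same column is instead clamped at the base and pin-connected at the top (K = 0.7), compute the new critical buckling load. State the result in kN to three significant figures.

P_cr ≈ 211 kN

P_cr ∝ 1/K², so P_cr,new = P_cr,old × (K_old/K_new)² = 25.9 × (2/0.7)²
= 25.9 × 8.163 = 211 kN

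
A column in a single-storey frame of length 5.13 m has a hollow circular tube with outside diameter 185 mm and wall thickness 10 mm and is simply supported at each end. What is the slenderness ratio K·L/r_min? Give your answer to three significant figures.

Inner diameter d_i = 185 − 2×10 = 165.0 mm
I = π(d_o⁴ − d_i⁴)/64 = π(185⁴ − 165.0⁴)/64 = 2.111×10^7 mm⁴
A = 5.498×10^3 mm²;  r_min = √(I/A) = √(2.111×10^7/5.498×10^3) = 61.97 mm
L_e = K·L = 1 × 5.13 m = 5.130 m = 5130.0 mm
λ = L_e / r_min = 5130.0 / 61.97 = 82.8

λ ≈ 82.8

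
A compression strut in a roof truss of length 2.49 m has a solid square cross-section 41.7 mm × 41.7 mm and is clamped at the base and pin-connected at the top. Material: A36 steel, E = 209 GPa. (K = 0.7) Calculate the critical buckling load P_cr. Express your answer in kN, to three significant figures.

I = a⁴/12 = 41.7⁴/12 = 2.520×10^5 mm⁴
I = 2.520×10^5 mm⁴ = 2.520×10^-7 m⁴
Effective length L_e = K·L = 0.7 × 2.49 = 1.743 m
P_cr = π²EI / L_e² = π² × 209×10⁹ × 2.520×10^-7 / 1.743² = 1.711×10^5 N

P_cr ≈ 171 kN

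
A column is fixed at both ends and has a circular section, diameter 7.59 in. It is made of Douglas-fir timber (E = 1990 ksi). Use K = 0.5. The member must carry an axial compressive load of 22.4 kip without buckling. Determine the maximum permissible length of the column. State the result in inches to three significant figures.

L_max ≈ 756 in

I = πd⁴/64 = π×7.59⁴/64 = 162.9 in⁴
At the buckling limit P_cr = P = 2.240×10^4 lb
From P_cr = π²EI/(K·L)²:  L = (1/K)·√(π²EI/P_cr) = (1/0.5)·√(π²×1.99×10^6×162.9/2.240×10^4)
L = 756 in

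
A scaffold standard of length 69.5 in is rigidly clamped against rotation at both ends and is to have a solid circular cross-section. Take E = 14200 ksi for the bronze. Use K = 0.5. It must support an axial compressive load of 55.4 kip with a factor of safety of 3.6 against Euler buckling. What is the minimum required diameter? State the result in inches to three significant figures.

d ≈ 2.43 in

Required P_cr = n·P = 3.6 × 55.4 = 199.4 kip
L_e = K·L = 0.5 × 69.5 = 34.75 in
Required I = P_cr·L_e²/(π²E) = 1.994×10^5 × 34.75² / (π² × 1.42×10^7) = 1.718 in⁴
Solid circle: I = πd⁴/64  ⇒  d = (64I/π)^(1/4) = (64×1.718/π)^(1/4) = 2.43 in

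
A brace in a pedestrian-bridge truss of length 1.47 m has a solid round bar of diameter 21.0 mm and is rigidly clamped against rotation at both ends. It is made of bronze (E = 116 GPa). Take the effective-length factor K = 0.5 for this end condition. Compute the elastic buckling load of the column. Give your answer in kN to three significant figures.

I = πd⁴/64 = π×21.0⁴/64 = 9.547×10^3 mm⁴
I = 9.547×10^3 mm⁴ = 9.547×10^-9 m⁴
Effective length L_e = K·L = 0.5 × 1.47 = 0.7350 m
P_cr = π²EI / L_e² = π² × 116×10⁹ × 9.547×10^-9 / 0.7350² = 2.023×10^4 N

P_cr ≈ 20.2 kN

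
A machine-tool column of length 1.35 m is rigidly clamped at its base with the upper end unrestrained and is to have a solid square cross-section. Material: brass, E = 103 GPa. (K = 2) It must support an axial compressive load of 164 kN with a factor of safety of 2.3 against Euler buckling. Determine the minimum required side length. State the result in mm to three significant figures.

Required P_cr = n·P = 2.3 × 164 = 377.2 kN
L_e = K·L = 2 × 1.35 = 2.700 m
Required I = P_cr·L_e²/(π²E) = 3.772×10^5 × 2.700² / (π² × 1.03×10^11) = 2.705×10^-6 m⁴
I_req = 2.705×10^6 mm⁴
Solid square: I = a⁴/12  ⇒  a = (12I)^(1/4) = (12×2.705×10^6)^(1/4) = 75.5 mm

a ≈ 75.5 mm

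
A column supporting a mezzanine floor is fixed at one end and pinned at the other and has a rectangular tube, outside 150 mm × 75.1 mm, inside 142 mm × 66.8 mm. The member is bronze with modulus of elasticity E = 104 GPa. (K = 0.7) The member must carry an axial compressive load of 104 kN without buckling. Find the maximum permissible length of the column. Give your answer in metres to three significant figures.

L_max ≈ 5.97 m

Weak-axis I_min = (h_o·b_o³ − h_i·b_i³)/12 with b_o = 75.1, b_i = 66.80 mm (shorter outer/inner sides).
I_min = (150×75.1³ − 142.0×66.80³)/12 = 1.767×10^6 mm⁴
I = 1.767×10^-6 m⁴
At the buckling limit P_cr = P = 1.040×10^5 N
From P_cr = π²EI/(K·L)²:  L = (1/K)·√(π²EI/P_cr) = (1/0.7)·√(π²×1.04×10^11×1.767×10^-6/1.040×10^5)
L = 5.97 m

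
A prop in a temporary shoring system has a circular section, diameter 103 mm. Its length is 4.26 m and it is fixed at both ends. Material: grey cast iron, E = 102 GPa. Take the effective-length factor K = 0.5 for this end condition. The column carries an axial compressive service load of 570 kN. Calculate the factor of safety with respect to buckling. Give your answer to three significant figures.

I = πd⁴/64 = π×103⁴/64 = 5.525×10^6 mm⁴
I = 5.525×10^6 mm⁴ = 5.525×10^-6 m⁴
Effective length L_e = K·L = 0.5 × 4.26 = 2.130 m
P_cr = π²EI / L_e² = π² × 102×10⁹ × 5.525×10^-6 / 2.130² = 1.226×10^6 N
Factor of safety n = P_cr / P = 1225.9 / 570 = 2.15

n ≈ 2.15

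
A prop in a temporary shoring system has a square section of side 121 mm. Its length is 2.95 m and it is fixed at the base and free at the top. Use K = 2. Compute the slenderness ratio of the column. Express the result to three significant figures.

λ ≈ 169

For a square r = a/√12 = 121/√12 = 34.93 mm
L_e = K·L = 2 × 2.95 m = 5.900 m = 5900.0 mm
λ = L_e / r_min = 5900.0 / 34.93 = 169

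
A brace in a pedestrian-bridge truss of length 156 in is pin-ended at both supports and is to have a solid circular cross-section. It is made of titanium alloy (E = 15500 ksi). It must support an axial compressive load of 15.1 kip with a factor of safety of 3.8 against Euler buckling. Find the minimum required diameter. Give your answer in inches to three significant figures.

Required P_cr = n·P = 3.8 × 15.1 = 57.38 kip
L_e = K·L = 1 × 156 = 156.0 in
Required I = P_cr·L_e²/(π²E) = 5.738×10^4 × 156.0² / (π² × 1.55×10^7) = 9.128 in⁴
Solid circle: I = πd⁴/64  ⇒  d = (64I/π)^(1/4) = (64×9.128/π)^(1/4) = 3.69 in

d ≈ 3.69 in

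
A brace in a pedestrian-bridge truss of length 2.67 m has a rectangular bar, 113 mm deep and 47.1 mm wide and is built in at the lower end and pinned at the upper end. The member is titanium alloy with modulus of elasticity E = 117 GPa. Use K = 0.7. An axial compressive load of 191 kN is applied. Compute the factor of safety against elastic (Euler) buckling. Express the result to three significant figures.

Buckling occurs about the weak axis: I_min = h·b³/12 with b = 47.1 mm (the shorter side).
I_min = 113×47.1³/12 = 9.839×10^5 mm⁴
I = 9.839×10^5 mm⁴ = 9.839×10^-7 m⁴
Effective length L_e = K·L = 0.7 × 2.67 = 1.869 m
P_cr = π²EI / L_e² = π² × 117×10⁹ × 9.839×10^-7 / 1.869² = 3.253×10^5 N
Factor of safety n = P_cr / P = 325.26 / 191 = 1.70

n ≈ 1.70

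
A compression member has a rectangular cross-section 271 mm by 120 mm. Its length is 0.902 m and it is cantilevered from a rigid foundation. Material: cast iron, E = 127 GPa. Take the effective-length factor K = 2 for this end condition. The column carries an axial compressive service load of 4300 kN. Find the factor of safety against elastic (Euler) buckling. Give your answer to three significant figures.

n ≈ 3.50

Buckling occurs about the weak axis: I_min = h·b³/12 with b = 120 mm (the shorter side).
I_min = 271×120³/12 = 3.902×10^7 mm⁴
I = 3.902×10^7 mm⁴ = 3.902×10^-5 m⁴
Effective length L_e = K·L = 2 × 0.902 = 1.804 m
P_cr = π²EI / L_e² = π² × 127×10⁹ × 3.902×10^-5 / 1.804² = 1.503×10^7 N
Factor of safety n = P_cr / P = 15030 / 4300 = 3.50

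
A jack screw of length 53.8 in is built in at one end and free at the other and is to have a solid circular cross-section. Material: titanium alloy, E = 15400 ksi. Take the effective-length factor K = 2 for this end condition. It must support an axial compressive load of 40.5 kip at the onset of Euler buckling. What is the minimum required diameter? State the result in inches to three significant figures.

L_e = K·L = 2 × 53.8 = 107.6 in
Required I = P_cr·L_e²/(π²E) = 4.050×10^4 × 107.6² / (π² × 1.54×10^7) = 3.085 in⁴
Solid circle: I = πd⁴/64  ⇒  d = (64I/π)^(1/4) = (64×3.085/π)^(1/4) = 2.82 in

d ≈ 2.82 in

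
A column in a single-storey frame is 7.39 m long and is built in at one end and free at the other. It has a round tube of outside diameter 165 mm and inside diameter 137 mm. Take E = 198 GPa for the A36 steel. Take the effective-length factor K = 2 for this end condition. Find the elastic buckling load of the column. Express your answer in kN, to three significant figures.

P_cr ≈ 171 kN

d_o = 165 mm, d_i = 137 mm
I = π(d_o⁴ − d_i⁴)/64 = π(165⁴ − 137.0⁴)/64 = 1.909×10^7 mm⁴
I = 1.909×10^7 mm⁴ = 1.909×10^-5 m⁴
Effective length L_e = K·L = 2 × 7.39 = 14.78 m
P_cr = π²EI / L_e² = π² × 198×10⁹ × 1.909×10^-5 / 14.78² = 1.708×10^5 N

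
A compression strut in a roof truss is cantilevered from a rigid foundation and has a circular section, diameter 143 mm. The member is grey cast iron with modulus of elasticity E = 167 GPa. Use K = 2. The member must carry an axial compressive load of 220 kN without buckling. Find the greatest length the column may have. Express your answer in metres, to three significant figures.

L_max ≈ 6.20 m

I = πd⁴/64 = π×143⁴/64 = 2.053×10^7 mm⁴
I = 2.053×10^-5 m⁴
At the buckling limit P_cr = P = 2.200×10^5 N
From P_cr = π²EI/(K·L)²:  L = (1/K)·√(π²EI/P_cr) = (1/2)·√(π²×1.67×10^11×2.053×10^-5/2.200×10^5)
L = 6.20 m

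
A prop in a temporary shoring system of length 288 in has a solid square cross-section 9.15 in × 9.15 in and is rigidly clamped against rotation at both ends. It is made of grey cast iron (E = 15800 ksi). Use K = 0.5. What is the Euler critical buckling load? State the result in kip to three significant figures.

I = a⁴/12 = 9.15⁴/12 = 584.1 in⁴
Effective length L_e = K·L = 0.5 × 288 = 144.0 in
P_cr = π²EI / L_e² = π² × 15800×10³ × 584.1 / 144.0² = 4.393×10^6 lb

P_cr ≈ 4390 kip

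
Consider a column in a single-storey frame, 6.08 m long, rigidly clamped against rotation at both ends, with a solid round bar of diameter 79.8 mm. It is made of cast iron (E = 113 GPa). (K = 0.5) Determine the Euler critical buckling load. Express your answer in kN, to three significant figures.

I = πd⁴/64 = π×79.8⁴/64 = 1.991×10^6 mm⁴
I = 1.991×10^6 mm⁴ = 1.991×10^-6 m⁴
Effective length L_e = K·L = 0.5 × 6.08 = 3.040 m
P_cr = π²EI / L_e² = π² × 113×10⁹ × 1.991×10^-6 / 3.040² = 2.402×10^5 N

P_cr ≈ 240 kN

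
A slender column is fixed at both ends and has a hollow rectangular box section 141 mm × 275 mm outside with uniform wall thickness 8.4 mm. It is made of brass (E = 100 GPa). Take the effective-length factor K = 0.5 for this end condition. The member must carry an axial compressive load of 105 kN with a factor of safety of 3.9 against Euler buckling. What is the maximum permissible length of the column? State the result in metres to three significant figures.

Inner dimensions: h_i = 275 − 2×8.4 = 258.2 mm, b_i = 141 − 2×8.4 = 124.2 mm
Weak-axis I_min = (h_o·b_o³ − h_i·b_i³)/12 with b_o = 141, b_i = 124.2 mm (shorter outer/inner sides).
I_min = (275×141³ − 258.2×124.2³)/12 = 2.302×10^7 mm⁴
I = 2.302×10^-5 m⁴
Required critical load P_cr = n·P = 3.9 × 105 = 409.5 kN = 4.095×10^5 N
From P_cr = π²EI/(K·L)²:  L = (1/K)·√(π²EI/P_cr) = (1/0.5)·√(π²×1.00×10^11×2.302×10^-5/4.095×10^5)
L = 14.9 m

L_max ≈ 14.9 m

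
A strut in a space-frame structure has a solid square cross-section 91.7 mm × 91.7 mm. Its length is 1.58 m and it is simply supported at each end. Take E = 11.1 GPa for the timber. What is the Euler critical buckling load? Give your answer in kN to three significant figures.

I = a⁴/12 = 91.7⁴/12 = 5.892×10^6 mm⁴
I = 5.892×10^6 mm⁴ = 5.892×10^-6 m⁴
Effective length L_e = K·L = 1 × 1.58 = 1.580 m
P_cr = π²EI / L_e² = π² × 11.1×10⁹ × 5.892×10^-6 / 1.580² = 2.586×10^5 N

P_cr ≈ 259 kN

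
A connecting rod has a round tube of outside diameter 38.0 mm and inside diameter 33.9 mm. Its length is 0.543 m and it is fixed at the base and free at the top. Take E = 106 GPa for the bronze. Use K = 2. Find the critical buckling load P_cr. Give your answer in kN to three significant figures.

d_o = 38.0 mm, d_i = 33.9 mm
I = π(d_o⁴ − d_i⁴)/64 = π(38.0⁴ − 33.90⁴)/64 = 3.752×10^4 mm⁴
I = 3.752×10^4 mm⁴ = 3.752×10^-8 m⁴
Effective length L_e = K·L = 2 × 0.543 = 1.086 m
P_cr = π²EI / L_e² = π² × 106×10⁹ × 3.752×10^-8 / 1.086² = 3.329×10^4 N

P_cr ≈ 33.3 kN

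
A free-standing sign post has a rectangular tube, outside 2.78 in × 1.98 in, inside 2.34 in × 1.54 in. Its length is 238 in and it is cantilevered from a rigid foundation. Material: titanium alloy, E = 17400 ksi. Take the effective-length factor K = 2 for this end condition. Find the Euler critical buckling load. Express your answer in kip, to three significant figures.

P_cr ≈ 0.823 kip

Weak-axis I_min = (h_o·b_o³ − h_i·b_i³)/12 with b_o = 1.98, b_i = 1.540 in (shorter outer/inner sides).
I_min = (2.78×1.98³ − 2.340×1.540³)/12 = 1.086 in⁴
Effective length L_e = K·L = 2 × 238 = 476.0 in
P_cr = π²EI / L_e² = π² × 17400×10³ × 1.086 / 476.0² = 823.2 lb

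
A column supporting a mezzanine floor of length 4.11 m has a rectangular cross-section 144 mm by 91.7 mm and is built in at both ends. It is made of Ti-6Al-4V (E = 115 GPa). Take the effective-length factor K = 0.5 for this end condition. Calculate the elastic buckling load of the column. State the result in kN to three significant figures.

P_cr ≈ 2490 kN

Buckling occurs about the weak axis: I_min = h·b³/12 with b = 91.7 mm (the shorter side).
I_min = 144×91.7³/12 = 9.253×10^6 mm⁴
I = 9.253×10^6 mm⁴ = 9.253×10^-6 m⁴
Effective length L_e = K·L = 0.5 × 4.11 = 2.055 m
P_cr = π²EI / L_e² = π² × 115×10⁹ × 9.253×10^-6 / 2.055² = 2.487×10^6 N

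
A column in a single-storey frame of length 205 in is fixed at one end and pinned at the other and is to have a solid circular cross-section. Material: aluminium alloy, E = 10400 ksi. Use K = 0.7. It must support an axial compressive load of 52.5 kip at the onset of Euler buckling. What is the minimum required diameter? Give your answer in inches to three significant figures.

d ≈ 3.83 in

L_e = K·L = 0.7 × 205 = 143.5 in
Required I = P_cr·L_e²/(π²E) = 5.250×10^4 × 143.5² / (π² × 1.04×10^7) = 10.53 in⁴
Solid circle: I = πd⁴/64  ⇒  d = (64I/π)^(1/4) = (64×10.53/π)^(1/4) = 3.83 in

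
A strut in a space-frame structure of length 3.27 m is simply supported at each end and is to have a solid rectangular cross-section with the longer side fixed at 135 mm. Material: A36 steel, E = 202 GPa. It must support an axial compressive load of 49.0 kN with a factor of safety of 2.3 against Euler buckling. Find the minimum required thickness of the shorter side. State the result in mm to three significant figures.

Required P_cr = n·P = 2.3 × 49.0 = 112.7 kN
L_e = K·L = 1 × 3.27 = 3.270 m
Required I = P_cr·L_e²/(π²E) = 1.127×10^5 × 3.270² / (π² × 2.02×10^11) = 6.045×10^-7 m⁴
I_req = 6.045×10^5 mm⁴
Rectangle, weak axis: I_min = h·b³/12 with h = 135 mm fixed  ⇒  b = (12I/h)^(1/3) = 37.7 mm

b ≈ 37.7 mm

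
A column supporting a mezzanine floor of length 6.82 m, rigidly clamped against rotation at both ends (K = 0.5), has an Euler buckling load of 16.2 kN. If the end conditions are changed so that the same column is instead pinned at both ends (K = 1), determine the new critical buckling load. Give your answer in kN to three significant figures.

P_cr ∝ 1/K², so P_cr,new = P_cr,old × (K_old/K_new)² = 16.2 × (0.5/1)²
= 16.2 × 0.2500 = 4.05 kN

P_cr ≈ 4.05 kN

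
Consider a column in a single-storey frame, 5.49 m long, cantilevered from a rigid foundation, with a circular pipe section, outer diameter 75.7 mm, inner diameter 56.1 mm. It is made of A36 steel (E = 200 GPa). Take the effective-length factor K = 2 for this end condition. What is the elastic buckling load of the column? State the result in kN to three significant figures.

d_o = 75.7 mm, d_i = 56.1 mm
I = π(d_o⁴ − d_i⁴)/64 = π(75.7⁴ − 56.10⁴)/64 = 1.126×10^6 mm⁴
I = 1.126×10^6 mm⁴ = 1.126×10^-6 m⁴
Effective length L_e = K·L = 2 × 5.49 = 10.98 m
P_cr = π²EI / L_e² = π² × 200×10⁹ × 1.126×10^-6 / 10.98² = 1.843×10^4 N

P_cr ≈ 18.4 kN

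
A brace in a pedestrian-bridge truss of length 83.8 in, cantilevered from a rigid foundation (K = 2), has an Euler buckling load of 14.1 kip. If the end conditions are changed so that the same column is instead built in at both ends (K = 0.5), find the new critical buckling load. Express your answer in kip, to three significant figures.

P_cr ∝ 1/K², so P_cr,new = P_cr,old × (K_old/K_new)² = 14.1 × (2/0.5)²
= 14.1 × 16.00 = 226 kip

P_cr ≈ 226 kip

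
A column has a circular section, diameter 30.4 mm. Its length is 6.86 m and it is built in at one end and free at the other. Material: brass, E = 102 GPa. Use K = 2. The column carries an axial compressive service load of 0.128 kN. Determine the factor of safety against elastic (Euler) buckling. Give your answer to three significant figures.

I = πd⁴/64 = π×30.4⁴/64 = 4.192×10^4 mm⁴
I = 4.192×10^4 mm⁴ = 4.192×10^-8 m⁴
Effective length L_e = K·L = 2 × 6.86 = 13.72 m
P_cr = π²EI / L_e² = π² × 102×10⁹ × 4.192×10^-8 / 13.72² = 224.2 N
Factor of safety n = P_cr / P = 0.22421 / 0.128 = 1.75

n ≈ 1.75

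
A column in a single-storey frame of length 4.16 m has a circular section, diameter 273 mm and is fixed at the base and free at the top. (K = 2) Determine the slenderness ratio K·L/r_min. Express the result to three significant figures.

λ ≈ 122

I = πd⁴/64 = π×273⁴/64 = 2.727×10^8 mm⁴
A = 5.853×10^4 mm²;  r_min = √(I/A) = √(2.727×10^8/5.853×10^4) = 68.25 mm
L_e = K·L = 2 × 4.16 m = 8.320 m = 8320.0 mm
λ = L_e / r_min = 8320.0 / 68.25 = 122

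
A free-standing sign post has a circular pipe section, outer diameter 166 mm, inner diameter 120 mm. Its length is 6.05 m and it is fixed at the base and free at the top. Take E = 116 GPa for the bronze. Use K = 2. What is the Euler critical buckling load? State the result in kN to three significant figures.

d_o = 166 mm, d_i = 120 mm
I = π(d_o⁴ − d_i⁴)/64 = π(166⁴ − 120.0⁴)/64 = 2.709×10^7 mm⁴
I = 2.709×10^7 mm⁴ = 2.709×10^-5 m⁴
Effective length L_e = K·L = 2 × 6.05 = 12.10 m
P_cr = π²EI / L_e² = π² × 116×10⁹ × 2.709×10^-5 / 12.10² = 2.119×10^5 N

P_cr ≈ 212 kN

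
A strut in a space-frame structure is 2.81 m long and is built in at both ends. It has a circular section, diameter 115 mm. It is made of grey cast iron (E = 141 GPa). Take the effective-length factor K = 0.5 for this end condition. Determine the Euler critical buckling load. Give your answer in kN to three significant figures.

I = πd⁴/64 = π×115⁴/64 = 8.585×10^6 mm⁴
I = 8.585×10^6 mm⁴ = 8.585×10^-6 m⁴
Effective length L_e = K·L = 0.5 × 2.81 = 1.405 m
P_cr = π²EI / L_e² = π² × 141×10⁹ × 8.585×10^-6 / 1.405² = 6.052×10^6 N

P_cr ≈ 6050 kN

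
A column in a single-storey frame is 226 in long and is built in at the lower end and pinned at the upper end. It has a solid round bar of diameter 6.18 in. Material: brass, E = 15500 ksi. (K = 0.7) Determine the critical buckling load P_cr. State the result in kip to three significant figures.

P_cr ≈ 438 kip

I = πd⁴/64 = π×6.18⁴/64 = 71.60 in⁴
Effective length L_e = K·L = 0.7 × 226 = 158.2 in
P_cr = π²EI / L_e² = π² × 15500×10³ × 71.60 / 158.2² = 4.377×10^5 lb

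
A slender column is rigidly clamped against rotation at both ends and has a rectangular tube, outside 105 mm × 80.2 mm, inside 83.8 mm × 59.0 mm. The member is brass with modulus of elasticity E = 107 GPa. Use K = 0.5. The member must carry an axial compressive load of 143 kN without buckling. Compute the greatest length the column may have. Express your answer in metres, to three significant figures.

L_max ≈ 9.54 m

Weak-axis I_min = (h_o·b_o³ − h_i·b_i³)/12 with b_o = 80.2, b_i = 59.00 mm (shorter outer/inner sides).
I_min = (105×80.2³ − 83.80×59.00³)/12 = 3.079×10^6 mm⁴
I = 3.079×10^-6 m⁴
At the buckling limit P_cr = P = 1.430×10^5 N
From P_cr = π²EI/(K·L)²:  L = (1/K)·√(π²EI/P_cr) = (1/0.5)·√(π²×1.07×10^11×3.079×10^-6/1.430×10^5)
L = 9.54 m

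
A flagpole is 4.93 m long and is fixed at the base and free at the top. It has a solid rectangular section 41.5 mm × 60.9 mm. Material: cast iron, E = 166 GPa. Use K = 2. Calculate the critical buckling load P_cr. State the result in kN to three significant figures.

P_cr ≈ 6.11 kN

Buckling occurs about the weak axis: I_min = h·b³/12 with b = 41.5 mm (the shorter side).
I_min = 60.9×41.5³/12 = 3.627×10^5 mm⁴
I = 3.627×10^5 mm⁴ = 3.627×10^-7 m⁴
Effective length L_e = K·L = 2 × 4.93 = 9.860 m
P_cr = π²EI / L_e² = π² × 166×10⁹ × 3.627×10^-7 / 9.860² = 6.113×10^3 N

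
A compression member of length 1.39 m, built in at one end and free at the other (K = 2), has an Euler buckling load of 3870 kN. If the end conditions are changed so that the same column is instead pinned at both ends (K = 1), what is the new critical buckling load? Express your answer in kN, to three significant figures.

P_cr ≈ 15500 kN

P_cr ∝ 1/K², so P_cr,new = P_cr,old × (K_old/K_new)² = 3870 × (2/1)²
= 3870 × 4.000 = 15500 kN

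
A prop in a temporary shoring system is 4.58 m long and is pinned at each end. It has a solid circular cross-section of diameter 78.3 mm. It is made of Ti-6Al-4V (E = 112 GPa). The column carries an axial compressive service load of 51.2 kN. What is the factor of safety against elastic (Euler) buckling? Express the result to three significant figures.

n ≈ 1.90

I = πd⁴/64 = π×78.3⁴/64 = 1.845×10^6 mm⁴
I = 1.845×10^6 mm⁴ = 1.845×10^-6 m⁴
Effective length L_e = K·L = 1 × 4.58 = 4.580 m
P_cr = π²EI / L_e² = π² × 112×10⁹ × 1.845×10^-6 / 4.580² = 9.723×10^4 N
Factor of safety n = P_cr / P = 97.231 / 51.2 = 1.90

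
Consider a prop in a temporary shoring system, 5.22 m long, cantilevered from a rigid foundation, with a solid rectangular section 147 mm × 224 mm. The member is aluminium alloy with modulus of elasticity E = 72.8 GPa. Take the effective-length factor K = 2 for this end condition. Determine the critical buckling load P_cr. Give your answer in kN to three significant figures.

P_cr ≈ 391 kN

Buckling occurs about the weak axis: I_min = h·b³/12 with b = 147 mm (the shorter side).
I_min = 224×147³/12 = 5.930×10^7 mm⁴
I = 5.930×10^7 mm⁴ = 5.930×10^-5 m⁴
Effective length L_e = K·L = 2 × 5.22 = 10.44 m
P_cr = π²EI / L_e² = π² × 72.8×10⁹ × 5.930×10^-5 / 10.44² = 3.909×10^5 N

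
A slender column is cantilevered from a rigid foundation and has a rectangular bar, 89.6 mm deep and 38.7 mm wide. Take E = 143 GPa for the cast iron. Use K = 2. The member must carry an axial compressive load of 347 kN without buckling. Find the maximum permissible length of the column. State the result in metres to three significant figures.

L_max ≈ 0.663 m

Buckling occurs about the weak axis: I_min = h·b³/12 with b = 38.7 mm (the shorter side).
I_min = 89.6×38.7³/12 = 4.328×10^5 mm⁴
I = 4.328×10^-7 m⁴
At the buckling limit P_cr = P = 3.470×10^5 N
From P_cr = π²EI/(K·L)²:  L = (1/K)·√(π²EI/P_cr) = (1/2)·√(π²×1.43×10^11×4.328×10^-7/3.470×10^5)
L = 0.663 m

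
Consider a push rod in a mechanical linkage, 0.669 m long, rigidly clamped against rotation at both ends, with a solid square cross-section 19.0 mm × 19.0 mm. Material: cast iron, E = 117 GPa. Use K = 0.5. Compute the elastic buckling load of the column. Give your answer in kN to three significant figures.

I = a⁴/12 = 19.0⁴/12 = 1.086×10^4 mm⁴
I = 1.086×10^4 mm⁴ = 1.086×10^-8 m⁴
Effective length L_e = K·L = 0.5 × 0.669 = 0.3345 m
P_cr = π²EI / L_e² = π² × 117×10⁹ × 1.086×10^-8 / 0.3345² = 1.121×10^5 N

P_cr ≈ 112 kN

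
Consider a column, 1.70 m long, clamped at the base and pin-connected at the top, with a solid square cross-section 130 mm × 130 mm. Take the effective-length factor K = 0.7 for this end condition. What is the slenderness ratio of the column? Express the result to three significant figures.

For a square r = a/√12 = 130/√12 = 37.53 mm
L_e = K·L = 0.7 × 1.70 m = 1.190 m = 1190.0 mm
λ = L_e / r_min = 1190.0 / 37.53 = 31.7

λ ≈ 31.7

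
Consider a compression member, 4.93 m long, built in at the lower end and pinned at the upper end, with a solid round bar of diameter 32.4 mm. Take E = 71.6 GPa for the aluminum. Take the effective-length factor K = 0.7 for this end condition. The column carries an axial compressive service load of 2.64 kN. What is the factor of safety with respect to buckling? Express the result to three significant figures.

I = πd⁴/64 = π×32.4⁴/64 = 5.409×10^4 mm⁴
I = 5.409×10^4 mm⁴ = 5.409×10^-8 m⁴
Effective length L_e = K·L = 0.7 × 4.93 = 3.451 m
P_cr = π²EI / L_e² = π² × 71.6×10⁹ × 5.409×10^-8 / 3.451² = 3.210×10^3 N
Factor of safety n = P_cr / P = 3.2098 / 2.64 = 1.22

n ≈ 1.22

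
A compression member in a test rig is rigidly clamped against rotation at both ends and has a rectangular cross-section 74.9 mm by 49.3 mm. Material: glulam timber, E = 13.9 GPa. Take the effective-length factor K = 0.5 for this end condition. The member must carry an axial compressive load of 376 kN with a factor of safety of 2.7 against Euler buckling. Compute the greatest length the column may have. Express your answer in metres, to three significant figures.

Buckling occurs about the weak axis: I_min = h·b³/12 with b = 49.3 mm (the shorter side).
I_min = 74.9×49.3³/12 = 7.479×10^5 mm⁴
I = 7.479×10^-7 m⁴
Required critical load P_cr = n·P = 2.7 × 376 = 1015 kN = 1.015×10^6 N
From P_cr = π²EI/(K·L)²:  L = (1/K)·√(π²EI/P_cr) = (1/0.5)·√(π²×1.39×10^10×7.479×10^-7/1.015×10^6)
L = 0.636 m

L_max ≈ 0.636 m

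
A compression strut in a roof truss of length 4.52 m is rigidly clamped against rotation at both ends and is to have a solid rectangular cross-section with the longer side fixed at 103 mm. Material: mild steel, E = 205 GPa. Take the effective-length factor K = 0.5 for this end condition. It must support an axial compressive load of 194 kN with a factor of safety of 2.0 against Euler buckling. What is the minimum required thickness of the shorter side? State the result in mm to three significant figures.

Required P_cr = n·P = 2.0 × 194 = 388.0 kN
L_e = K·L = 0.5 × 4.52 = 2.260 m
Required I = P_cr·L_e²/(π²E) = 3.880×10^5 × 2.260² / (π² × 2.05×10^11) = 9.795×10^-7 m⁴
I_req = 9.795×10^5 mm⁴
Rectangle, weak axis: I_min = h·b³/12 with h = 103 mm fixed  ⇒  b = (12I/h)^(1/3) = 48.5 mm

b ≈ 48.5 mm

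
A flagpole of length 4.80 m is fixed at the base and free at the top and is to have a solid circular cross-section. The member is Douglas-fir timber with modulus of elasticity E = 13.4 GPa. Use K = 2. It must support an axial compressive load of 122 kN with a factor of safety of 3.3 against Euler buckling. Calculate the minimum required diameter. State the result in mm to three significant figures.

d ≈ 275 mm

Required P_cr = n·P = 3.3 × 122 = 402.6 kN
L_e = K·L = 2 × 4.80 = 9.600 m
Required I = P_cr·L_e²/(π²E) = 4.026×10^5 × 9.600² / (π² × 1.34×10^10) = 2.806×10^-4 m⁴
I_req = 2.806×10^8 mm⁴
Solid circle: I = πd⁴/64  ⇒  d = (64I/π)^(1/4) = (64×2.806×10^8/π)^(1/4) = 275 mm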